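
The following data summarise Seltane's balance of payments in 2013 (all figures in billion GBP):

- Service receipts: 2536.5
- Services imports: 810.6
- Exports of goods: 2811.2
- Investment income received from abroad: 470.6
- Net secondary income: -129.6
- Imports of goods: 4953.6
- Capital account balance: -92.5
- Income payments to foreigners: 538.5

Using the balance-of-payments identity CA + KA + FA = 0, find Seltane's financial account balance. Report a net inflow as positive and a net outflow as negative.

Goods balance = 2811.2 - 4953.6 = -2142.4
Services balance = 2536.5 - 810.6 = 1725.9
Trade balance (goods + services) = -2142.4 + 1725.9 = -416.5
Net primary income = 470.6 - 538.5 = -67.9
Net secondary income = -129.6
Current account = -416.5 + (-67.9) + (-129.6) = -614.0
Financial account = -(-614.0 + (-92.5)) = 706.5

706.5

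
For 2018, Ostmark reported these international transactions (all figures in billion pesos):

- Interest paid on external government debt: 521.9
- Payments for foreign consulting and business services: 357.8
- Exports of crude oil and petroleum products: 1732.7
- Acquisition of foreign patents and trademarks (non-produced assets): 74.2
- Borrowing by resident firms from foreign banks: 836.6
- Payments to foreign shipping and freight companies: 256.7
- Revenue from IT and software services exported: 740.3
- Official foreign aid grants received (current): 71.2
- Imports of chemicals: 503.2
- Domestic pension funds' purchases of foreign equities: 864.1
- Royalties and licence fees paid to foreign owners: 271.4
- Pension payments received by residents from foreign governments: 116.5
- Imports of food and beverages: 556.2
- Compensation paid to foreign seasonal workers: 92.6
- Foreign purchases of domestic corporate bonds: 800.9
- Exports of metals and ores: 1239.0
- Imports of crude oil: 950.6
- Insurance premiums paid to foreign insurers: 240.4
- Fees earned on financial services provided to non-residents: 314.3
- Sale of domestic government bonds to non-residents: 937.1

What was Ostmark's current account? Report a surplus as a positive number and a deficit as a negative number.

463.2

Goods: 1732.7 + 1239.0 - 950.6 - 556.2 - 503.2 = 961.7
Services: -357.8 - 240.4 - 256.7 - 271.4 + 314.3 + 740.3 = -71.7
Primary income: -521.9 - 92.6 = -614.5
Secondary income: 71.2 + 116.5 = 187.7
Current account = 961.7 + (-71.7) + (-614.5) + 187.7 = 463.2
(Excluded from the current account — capital account: acquisition of foreign patents and trademarks (non-produced assets) 74.2; financial account: borrowing by resident firms from foreign banks 836.6, domestic pension funds' purchases of foreign equities 864.1, foreign purchases of domestic corporate bonds 800.9, sale of domestic government bonds to non-residents 937.1.)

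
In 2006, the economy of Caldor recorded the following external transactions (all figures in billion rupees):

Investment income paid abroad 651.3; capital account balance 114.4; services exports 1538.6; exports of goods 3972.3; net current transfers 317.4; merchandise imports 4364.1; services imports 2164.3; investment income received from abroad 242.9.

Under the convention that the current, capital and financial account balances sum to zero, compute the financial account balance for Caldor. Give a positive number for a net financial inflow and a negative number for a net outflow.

Goods balance = 3972.3 - 4364.1 = -391.8
Services balance = 1538.6 - 2164.3 = -625.7
Trade balance (goods + services) = -391.8 + (-625.7) = -1017.5
Net primary income = 242.9 - 651.3 = -408.4
Net secondary income = 317.4
Current account = -1017.5 + (-408.4) + 317.4 = -1108.5
Financial account = -(-1108.5 + 114.4) = 994.1

994.1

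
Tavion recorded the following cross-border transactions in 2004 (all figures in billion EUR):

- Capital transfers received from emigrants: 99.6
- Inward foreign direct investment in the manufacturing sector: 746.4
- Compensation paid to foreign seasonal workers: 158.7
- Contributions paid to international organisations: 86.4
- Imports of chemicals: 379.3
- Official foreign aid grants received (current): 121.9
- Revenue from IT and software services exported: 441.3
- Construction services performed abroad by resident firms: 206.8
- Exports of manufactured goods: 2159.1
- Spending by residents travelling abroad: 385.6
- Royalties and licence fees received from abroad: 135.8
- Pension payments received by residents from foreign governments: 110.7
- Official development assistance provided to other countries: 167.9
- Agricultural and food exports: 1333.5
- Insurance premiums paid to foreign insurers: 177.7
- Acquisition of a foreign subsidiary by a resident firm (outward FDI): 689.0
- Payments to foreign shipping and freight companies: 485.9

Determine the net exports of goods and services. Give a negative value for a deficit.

2848.0

Goods: 1333.5 + 2159.1 - 379.3 = 3113.3
Services: -385.6 + 206.8 + 441.3 - 485.9 - 177.7 + 135.8 = -265.3
Trade balance = 3113.3 + (-265.3) = 2848.0
(Excluded from the trade balance — capital account: capital transfers received from emigrants 99.6; financial account: inward foreign direct investment in the manufacturing sector 746.4, acquisition of a foreign subsidiary by a resident firm (outward FDI) 689.0; primary income: compensation paid to foreign seasonal workers 158.7; secondary income: contributions paid to international organisations 86.4, official foreign aid grants received (current) 121.9, pension payments received by residents from foreign governments 110.7, official development assistance provided to other countries 167.9.)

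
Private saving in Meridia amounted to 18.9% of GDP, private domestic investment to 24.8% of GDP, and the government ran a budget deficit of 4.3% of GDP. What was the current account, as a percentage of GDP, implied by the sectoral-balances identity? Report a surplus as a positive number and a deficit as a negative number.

-10.2

By the sectoral-balances identity, CA = (S_private - I) + (T - G).
Private balance = 18.9 - 24.8 = -5.9
Government balance (T - G) = -4.3
CA = -5.9 + (-4.3) = -10.2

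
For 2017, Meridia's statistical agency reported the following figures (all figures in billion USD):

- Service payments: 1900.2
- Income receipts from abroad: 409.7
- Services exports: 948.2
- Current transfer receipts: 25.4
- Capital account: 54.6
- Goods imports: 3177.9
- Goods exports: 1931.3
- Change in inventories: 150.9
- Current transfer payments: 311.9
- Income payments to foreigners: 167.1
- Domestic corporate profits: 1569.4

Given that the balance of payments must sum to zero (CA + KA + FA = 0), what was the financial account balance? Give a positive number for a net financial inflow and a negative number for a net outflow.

Goods balance = 1931.3 - 3177.9 = -1246.6
Services balance = 948.2 - 1900.2 = -952.0
Trade balance (goods + services) = -1246.6 + (-952.0) = -2198.6
Net primary income = 409.7 - 167.1 = 242.6
Net secondary income = 25.4 - 311.9 = -286.5
Current account = -2198.6 + 242.6 + (-286.5) = -2242.5
Financial account = -(-2242.5 + 54.6) = 2187.9

2187.9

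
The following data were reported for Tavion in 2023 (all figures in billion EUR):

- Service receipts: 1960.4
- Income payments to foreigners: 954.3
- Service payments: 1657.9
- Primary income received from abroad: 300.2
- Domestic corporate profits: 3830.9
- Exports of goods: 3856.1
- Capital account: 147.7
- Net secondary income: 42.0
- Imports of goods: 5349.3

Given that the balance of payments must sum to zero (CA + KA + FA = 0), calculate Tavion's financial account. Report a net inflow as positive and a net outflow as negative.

Goods balance = 3856.1 - 5349.3 = -1493.2
Services balance = 1960.4 - 1657.9 = 302.5
Trade balance (goods + services) = -1493.2 + 302.5 = -1190.7
Net primary income = 300.2 - 954.3 = -654.1
Net secondary income = 42.0
Current account = -1190.7 + (-654.1) + 42.0 = -1802.8
Financial account = -(-1802.8 + 147.7) = 1655.1

1655.1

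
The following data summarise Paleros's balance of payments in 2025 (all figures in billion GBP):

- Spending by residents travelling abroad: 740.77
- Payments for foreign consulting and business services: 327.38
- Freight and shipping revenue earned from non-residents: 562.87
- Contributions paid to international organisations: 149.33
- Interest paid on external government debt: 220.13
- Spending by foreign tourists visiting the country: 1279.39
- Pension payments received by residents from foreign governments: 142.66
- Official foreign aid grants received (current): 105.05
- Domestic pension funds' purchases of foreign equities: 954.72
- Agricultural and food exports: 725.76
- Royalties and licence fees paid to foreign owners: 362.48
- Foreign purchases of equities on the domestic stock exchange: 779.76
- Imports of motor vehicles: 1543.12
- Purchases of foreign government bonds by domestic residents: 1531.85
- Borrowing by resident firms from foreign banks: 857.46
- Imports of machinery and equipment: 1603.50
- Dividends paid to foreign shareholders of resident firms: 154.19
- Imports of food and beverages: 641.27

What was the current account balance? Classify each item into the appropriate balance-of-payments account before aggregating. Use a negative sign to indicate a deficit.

Goods: 725.76 - 641.27 - 1543.12 - 1603.50 = -3062.13
Services: -740.77 + 562.87 - 327.38 - 362.48 + 1279.39 = 411.63
Primary income: -154.19 - 220.13 = -374.32
Secondary income: -149.33 + 105.05 + 142.66 = 98.38
Current account = (-3062.13) + 411.63 + (-374.32) + 98.38 = -2926.44
(Excluded from the current account — financial account: domestic pension funds' purchases of foreign equities 954.72, foreign purchases of equities on the domestic stock exchange 779.76, purchases of foreign government bonds by domestic residents 1531.85, borrowing by resident firms from foreign banks 857.46.)

-2926.44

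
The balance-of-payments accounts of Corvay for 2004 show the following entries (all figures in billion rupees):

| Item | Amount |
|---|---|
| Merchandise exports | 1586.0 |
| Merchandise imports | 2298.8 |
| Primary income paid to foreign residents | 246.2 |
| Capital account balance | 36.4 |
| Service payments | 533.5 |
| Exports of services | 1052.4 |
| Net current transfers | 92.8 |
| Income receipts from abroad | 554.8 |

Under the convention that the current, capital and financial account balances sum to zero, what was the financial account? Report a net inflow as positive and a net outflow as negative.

-243.9

Goods balance = 1586.0 - 2298.8 = -712.8
Services balance = 1052.4 - 533.5 = 518.9
Trade balance (goods + services) = -712.8 + 518.9 = -193.9
Net primary income = 554.8 - 246.2 = 308.6
Net secondary income = 92.8
Current account = -193.9 + 308.6 + 92.8 = 207.5
Financial account = -(207.5 + 36.4) = -243.9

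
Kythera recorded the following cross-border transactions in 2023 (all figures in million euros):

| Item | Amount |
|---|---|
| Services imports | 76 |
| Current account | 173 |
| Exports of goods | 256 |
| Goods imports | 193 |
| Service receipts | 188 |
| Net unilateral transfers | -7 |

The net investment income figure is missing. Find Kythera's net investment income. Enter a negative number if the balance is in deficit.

5

Current account = goods balance + services balance + net primary income + net secondary income
Sum of the known components = 168
Net investment income = CA - (known components) = 173 - 168 = 5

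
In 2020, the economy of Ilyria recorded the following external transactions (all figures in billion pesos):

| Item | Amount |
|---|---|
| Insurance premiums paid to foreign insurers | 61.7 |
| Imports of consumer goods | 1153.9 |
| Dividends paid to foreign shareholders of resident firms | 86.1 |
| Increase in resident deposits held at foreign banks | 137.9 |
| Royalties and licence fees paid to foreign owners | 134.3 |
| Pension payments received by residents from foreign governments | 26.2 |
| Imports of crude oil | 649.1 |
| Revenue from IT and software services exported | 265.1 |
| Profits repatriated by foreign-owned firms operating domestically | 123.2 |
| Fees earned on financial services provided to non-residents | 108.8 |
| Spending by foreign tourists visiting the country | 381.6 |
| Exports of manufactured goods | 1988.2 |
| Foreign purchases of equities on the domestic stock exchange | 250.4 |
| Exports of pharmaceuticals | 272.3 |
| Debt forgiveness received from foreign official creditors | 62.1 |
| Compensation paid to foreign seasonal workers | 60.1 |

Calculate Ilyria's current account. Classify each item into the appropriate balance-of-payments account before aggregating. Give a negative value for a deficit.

773.8

Goods: -1153.9 + 272.3 - 649.1 + 1988.2 = 457.5
Services: 265.1 - 61.7 + 108.8 - 134.3 + 381.6 = 559.5
Primary income: -60.1 - 86.1 - 123.2 = -269.4
Secondary income: 26.2
Current account = 457.5 + 559.5 + (-269.4) + 26.2 = 773.8
(Excluded from the current account — financial account: increase in resident deposits held at foreign banks 137.9, foreign purchases of equities on the domestic stock exchange 250.4; capital account: debt forgiveness received from foreign official creditors 62.1.)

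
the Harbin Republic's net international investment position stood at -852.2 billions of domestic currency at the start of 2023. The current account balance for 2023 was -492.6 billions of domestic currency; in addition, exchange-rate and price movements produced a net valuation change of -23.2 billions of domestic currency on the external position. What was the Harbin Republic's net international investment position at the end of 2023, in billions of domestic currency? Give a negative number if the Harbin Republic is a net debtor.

-1368.0

Change in NIIP = current account + net valuation change = -492.6 + (-23.2) = -515.8
End-of-year NIIP = -852.2 + (-515.8) = -1368.0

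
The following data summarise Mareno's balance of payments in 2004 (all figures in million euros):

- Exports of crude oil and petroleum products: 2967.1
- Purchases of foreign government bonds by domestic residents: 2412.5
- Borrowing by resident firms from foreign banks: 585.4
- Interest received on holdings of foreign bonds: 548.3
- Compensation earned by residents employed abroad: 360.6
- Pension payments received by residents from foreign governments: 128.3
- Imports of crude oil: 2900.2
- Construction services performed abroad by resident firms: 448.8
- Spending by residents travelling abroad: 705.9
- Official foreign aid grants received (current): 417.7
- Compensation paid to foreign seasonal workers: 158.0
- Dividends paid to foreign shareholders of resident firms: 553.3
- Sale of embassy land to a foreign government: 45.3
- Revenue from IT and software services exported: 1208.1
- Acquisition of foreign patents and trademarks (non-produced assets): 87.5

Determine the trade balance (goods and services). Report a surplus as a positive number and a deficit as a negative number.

1017.9

Goods: 2967.1 - 2900.2 = 66.9
Services: -705.9 + 448.8 + 1208.1 = 951.0
Trade balance = 66.9 + 951.0 = 1017.9
(Excluded from the trade balance — financial account: purchases of foreign government bonds by domestic residents 2412.5, borrowing by resident firms from foreign banks 585.4; primary income: interest received on holdings of foreign bonds 548.3, compensation earned by residents employed abroad 360.6, compensation paid to foreign seasonal workers 158.0, dividends paid to foreign shareholders of resident firms 553.3; secondary income: pension payments received by residents from foreign governments 128.3, official foreign aid grants received (current) 417.7; capital account: sale of embassy land to a foreign government 45.3, acquisition of foreign patents and trademarks (non-produced assets) 87.5.)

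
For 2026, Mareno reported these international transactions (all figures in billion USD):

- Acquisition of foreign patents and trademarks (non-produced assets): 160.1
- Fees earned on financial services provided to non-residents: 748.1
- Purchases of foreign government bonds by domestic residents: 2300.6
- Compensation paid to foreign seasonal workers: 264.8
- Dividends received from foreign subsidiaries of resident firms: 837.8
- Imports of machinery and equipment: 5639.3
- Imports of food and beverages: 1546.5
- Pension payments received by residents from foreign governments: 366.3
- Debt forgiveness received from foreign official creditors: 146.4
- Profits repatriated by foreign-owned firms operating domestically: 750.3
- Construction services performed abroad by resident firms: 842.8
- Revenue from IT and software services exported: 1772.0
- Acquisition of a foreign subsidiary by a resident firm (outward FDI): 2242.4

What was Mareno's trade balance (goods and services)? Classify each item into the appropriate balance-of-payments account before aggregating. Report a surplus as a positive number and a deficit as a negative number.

Goods: -1546.5 - 5639.3 = -7185.8
Services: 1772.0 + 842.8 + 748.1 = 3362.9
Trade balance = -7185.8 + 3362.9 = -3822.9
(Excluded from the trade balance — capital account: acquisition of foreign patents and trademarks (non-produced assets) 160.1, debt forgiveness received from foreign official creditors 146.4; financial account: purchases of foreign government bonds by domestic residents 2300.6, acquisition of a foreign subsidiary by a resident firm (outward FDI) 2242.4; primary income: compensation paid to foreign seasonal workers 264.8, dividends received from foreign subsidiaries of resident firms 837.8, profits repatriated by foreign-owned firms operating domestically 750.3; secondary income: pension payments received by residents from foreign governments 366.3.)

-3822.9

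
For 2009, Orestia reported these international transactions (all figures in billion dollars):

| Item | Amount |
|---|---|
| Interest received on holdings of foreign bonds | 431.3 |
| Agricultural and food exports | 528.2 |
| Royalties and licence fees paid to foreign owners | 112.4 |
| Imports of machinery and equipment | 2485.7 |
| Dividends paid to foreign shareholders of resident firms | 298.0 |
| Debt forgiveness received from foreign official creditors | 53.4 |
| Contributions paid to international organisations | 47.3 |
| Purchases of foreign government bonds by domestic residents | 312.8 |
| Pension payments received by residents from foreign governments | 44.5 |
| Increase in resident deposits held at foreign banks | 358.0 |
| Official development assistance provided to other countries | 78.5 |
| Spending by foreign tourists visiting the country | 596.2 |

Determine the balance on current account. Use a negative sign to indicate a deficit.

Goods: 528.2 - 2485.7 = -1957.5
Services: 596.2 - 112.4 = 483.8
Primary income: -298.0 + 431.3 = 133.3
Secondary income: 44.5 - 78.5 - 47.3 = -81.3
Current account = (-1957.5) + 483.8 + 133.3 + (-81.3) = -1421.7
(Excluded from the current account — capital account: debt forgiveness received from foreign official creditors 53.4; financial account: purchases of foreign government bonds by domestic residents 312.8, increase in resident deposits held at foreign banks 358.0.)

-1421.7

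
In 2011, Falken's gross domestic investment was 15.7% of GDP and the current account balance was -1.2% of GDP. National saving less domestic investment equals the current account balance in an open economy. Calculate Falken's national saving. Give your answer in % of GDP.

14.5

S = I + CA = 15.7 + (-1.2) = 14.5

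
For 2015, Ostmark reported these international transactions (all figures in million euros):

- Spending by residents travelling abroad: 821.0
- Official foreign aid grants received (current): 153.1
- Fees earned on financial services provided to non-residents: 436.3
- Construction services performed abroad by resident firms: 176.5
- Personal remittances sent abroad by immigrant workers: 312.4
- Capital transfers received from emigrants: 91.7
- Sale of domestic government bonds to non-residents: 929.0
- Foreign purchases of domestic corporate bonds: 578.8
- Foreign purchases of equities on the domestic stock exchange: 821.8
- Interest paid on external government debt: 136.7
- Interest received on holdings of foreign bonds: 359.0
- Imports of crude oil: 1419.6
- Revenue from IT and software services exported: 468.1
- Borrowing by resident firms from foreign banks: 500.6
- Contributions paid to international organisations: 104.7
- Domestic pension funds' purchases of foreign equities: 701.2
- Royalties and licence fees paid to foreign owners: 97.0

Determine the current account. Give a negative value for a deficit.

-1298.4

Goods: -1419.6
Services: 468.1 + 176.5 - 821.0 + 436.3 - 97.0 = 162.9
Primary income: -136.7 + 359.0 = 222.3
Secondary income: 153.1 - 312.4 - 104.7 = -264.0
Current account = (-1419.6) + 162.9 + 222.3 + (-264.0) = -1298.4
(Excluded from the current account — capital account: capital transfers received from emigrants 91.7; financial account: sale of domestic government bonds to non-residents 929.0, foreign purchases of domestic corporate bonds 578.8, foreign purchases of equities on the domestic stock exchange 821.8, borrowing by resident firms from foreign banks 500.6, domestic pension funds' purchases of foreign equities 701.2.)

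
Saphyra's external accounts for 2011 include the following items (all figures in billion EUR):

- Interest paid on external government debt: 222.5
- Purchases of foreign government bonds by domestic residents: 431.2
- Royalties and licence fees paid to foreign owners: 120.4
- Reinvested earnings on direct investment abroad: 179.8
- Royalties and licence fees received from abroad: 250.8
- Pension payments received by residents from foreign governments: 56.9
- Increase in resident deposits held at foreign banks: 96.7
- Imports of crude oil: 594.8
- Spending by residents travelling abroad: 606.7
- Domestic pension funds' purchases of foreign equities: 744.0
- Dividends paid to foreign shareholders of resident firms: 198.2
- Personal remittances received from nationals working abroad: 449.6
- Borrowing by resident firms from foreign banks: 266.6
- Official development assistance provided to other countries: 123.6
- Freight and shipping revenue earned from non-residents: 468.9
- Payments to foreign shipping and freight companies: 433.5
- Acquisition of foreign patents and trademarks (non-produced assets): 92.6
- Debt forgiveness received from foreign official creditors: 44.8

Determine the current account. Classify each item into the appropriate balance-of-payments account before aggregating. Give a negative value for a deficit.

Goods: -594.8
Services: -606.7 + 250.8 - 433.5 + 468.9 - 120.4 = -440.9
Primary income: -222.5 + 179.8 - 198.2 = -240.9
Secondary income: -123.6 + 449.6 + 56.9 = 382.9
Current account = (-594.8) + (-440.9) + (-240.9) + 382.9 = -893.7
(Excluded from the current account — financial account: purchases of foreign government bonds by domestic residents 431.2, increase in resident deposits held at foreign banks 96.7, domestic pension funds' purchases of foreign equities 744.0, borrowing by resident firms from foreign banks 266.6; capital account: acquisition of foreign patents and trademarks (non-produced assets) 92.6, debt forgiveness received from foreign official creditors 44.8.)

-893.7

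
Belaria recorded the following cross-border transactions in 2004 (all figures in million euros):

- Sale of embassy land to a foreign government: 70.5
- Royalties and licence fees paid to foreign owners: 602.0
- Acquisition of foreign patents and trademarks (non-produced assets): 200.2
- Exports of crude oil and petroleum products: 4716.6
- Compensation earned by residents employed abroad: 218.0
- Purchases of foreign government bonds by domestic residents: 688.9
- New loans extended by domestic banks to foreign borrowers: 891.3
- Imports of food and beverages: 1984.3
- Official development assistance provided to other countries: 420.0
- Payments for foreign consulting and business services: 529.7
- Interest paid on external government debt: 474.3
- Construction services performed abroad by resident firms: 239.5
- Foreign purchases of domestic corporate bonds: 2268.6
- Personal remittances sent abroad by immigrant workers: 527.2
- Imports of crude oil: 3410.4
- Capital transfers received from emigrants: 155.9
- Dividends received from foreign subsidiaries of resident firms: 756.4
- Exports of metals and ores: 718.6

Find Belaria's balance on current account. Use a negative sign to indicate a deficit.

Goods: -1984.3 - 3410.4 + 718.6 + 4716.6 = 40.5
Services: -529.7 + 239.5 - 602.0 = -892.2
Primary income: -474.3 + 756.4 + 218.0 = 500.1
Secondary income: -527.2 - 420.0 = -947.2
Current account = 40.5 + (-892.2) + 500.1 + (-947.2) = -1298.8
(Excluded from the current account — capital account: sale of embassy land to a foreign government 70.5, acquisition of foreign patents and trademarks (non-produced assets) 200.2, capital transfers received from emigrants 155.9; financial account: purchases of foreign government bonds by domestic residents 688.9, new loans extended by domestic banks to foreign borrowers 891.3, foreign purchases of domestic corporate bonds 2268.6.)

-1298.8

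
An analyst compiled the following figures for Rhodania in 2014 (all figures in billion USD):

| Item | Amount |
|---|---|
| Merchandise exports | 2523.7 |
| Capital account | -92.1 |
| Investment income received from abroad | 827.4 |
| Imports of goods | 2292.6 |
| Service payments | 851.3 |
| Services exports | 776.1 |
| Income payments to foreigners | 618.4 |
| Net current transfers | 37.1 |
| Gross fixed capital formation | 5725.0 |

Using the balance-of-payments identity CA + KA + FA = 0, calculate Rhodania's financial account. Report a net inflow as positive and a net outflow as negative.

Goods balance = 2523.7 - 2292.6 = 231.1
Services balance = 776.1 - 851.3 = -75.2
Trade balance (goods + services) = 231.1 + (-75.2) = 155.9
Net primary income = 827.4 - 618.4 = 209.0
Net secondary income = 37.1
Current account = 155.9 + 209.0 + 37.1 = 402.0
Financial account = -(402.0 + (-92.1)) = -309.9

-309.9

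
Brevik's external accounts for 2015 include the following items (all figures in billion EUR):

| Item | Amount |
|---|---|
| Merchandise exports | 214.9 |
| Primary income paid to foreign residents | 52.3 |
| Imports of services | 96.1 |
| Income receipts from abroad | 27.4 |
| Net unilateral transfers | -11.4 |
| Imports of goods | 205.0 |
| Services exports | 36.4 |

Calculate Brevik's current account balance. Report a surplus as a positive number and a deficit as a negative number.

Goods balance = 214.9 - 205.0 = 9.9
Services balance = 36.4 - 96.1 = -59.7
Trade balance (goods + services) = 9.9 + (-59.7) = -49.8
Net primary income = 27.4 - 52.3 = -24.9
Net secondary income = -11.4
Current account = -49.8 + (-24.9) + (-11.4) = -86.1

-86.1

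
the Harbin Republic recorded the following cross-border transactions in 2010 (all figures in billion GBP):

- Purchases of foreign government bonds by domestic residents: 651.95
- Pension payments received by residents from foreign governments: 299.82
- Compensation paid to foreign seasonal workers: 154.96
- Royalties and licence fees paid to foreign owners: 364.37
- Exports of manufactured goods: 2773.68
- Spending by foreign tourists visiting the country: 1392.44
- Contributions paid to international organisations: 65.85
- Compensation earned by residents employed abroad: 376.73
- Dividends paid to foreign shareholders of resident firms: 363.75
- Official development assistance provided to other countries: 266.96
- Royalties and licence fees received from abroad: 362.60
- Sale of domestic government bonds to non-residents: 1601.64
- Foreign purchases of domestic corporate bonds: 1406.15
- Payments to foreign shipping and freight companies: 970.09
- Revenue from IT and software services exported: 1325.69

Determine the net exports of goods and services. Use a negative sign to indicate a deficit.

Goods: 2773.68
Services: -970.09 - 364.37 + 1392.44 + 362.60 + 1325.69 = 1746.27
Trade balance = 2773.68 + 1746.27 = 4519.95
(Excluded from the trade balance — financial account: purchases of foreign government bonds by domestic residents 651.95, sale of domestic government bonds to non-residents 1601.64, foreign purchases of domestic corporate bonds 1406.15; secondary income: pension payments received by residents from foreign governments 299.82, contributions paid to international organisations 65.85, official development assistance provided to other countries 266.96; primary income: compensation paid to foreign seasonal workers 154.96, compensation earned by residents employed abroad 376.73, dividends paid to foreign shareholders of resident firms 363.75.)

4519.95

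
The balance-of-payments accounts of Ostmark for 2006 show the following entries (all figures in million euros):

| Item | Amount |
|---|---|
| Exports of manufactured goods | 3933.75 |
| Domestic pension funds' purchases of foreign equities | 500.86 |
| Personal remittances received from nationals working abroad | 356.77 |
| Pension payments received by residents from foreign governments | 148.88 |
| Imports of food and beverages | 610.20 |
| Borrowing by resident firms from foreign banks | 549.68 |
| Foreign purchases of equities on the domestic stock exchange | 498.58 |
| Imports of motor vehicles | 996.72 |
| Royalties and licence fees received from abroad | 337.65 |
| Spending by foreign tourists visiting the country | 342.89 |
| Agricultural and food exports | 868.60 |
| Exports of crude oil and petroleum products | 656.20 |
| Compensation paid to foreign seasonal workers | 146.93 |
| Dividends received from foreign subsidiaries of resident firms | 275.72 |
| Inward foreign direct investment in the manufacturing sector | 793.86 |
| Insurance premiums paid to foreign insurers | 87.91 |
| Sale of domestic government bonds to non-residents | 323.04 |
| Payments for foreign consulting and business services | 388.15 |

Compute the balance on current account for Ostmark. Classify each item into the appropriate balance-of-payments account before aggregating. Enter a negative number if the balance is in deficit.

Goods: 3933.75 - 996.72 + 868.60 + 656.20 - 610.20 = 3851.63
Services: -87.91 + 337.65 + 342.89 - 388.15 = 204.48
Primary income: 275.72 - 146.93 = 128.79
Secondary income: 356.77 + 148.88 = 505.65
Current account = 3851.63 + 204.48 + 128.79 + 505.65 = 4690.55
(Excluded from the current account — financial account: domestic pension funds' purchases of foreign equities 500.86, borrowing by resident firms from foreign banks 549.68, foreign purchases of equities on the domestic stock exchange 498.58, inward foreign direct investment in the manufacturing sector 793.86, sale of domestic government bonds to non-residents 323.04.)

4690.55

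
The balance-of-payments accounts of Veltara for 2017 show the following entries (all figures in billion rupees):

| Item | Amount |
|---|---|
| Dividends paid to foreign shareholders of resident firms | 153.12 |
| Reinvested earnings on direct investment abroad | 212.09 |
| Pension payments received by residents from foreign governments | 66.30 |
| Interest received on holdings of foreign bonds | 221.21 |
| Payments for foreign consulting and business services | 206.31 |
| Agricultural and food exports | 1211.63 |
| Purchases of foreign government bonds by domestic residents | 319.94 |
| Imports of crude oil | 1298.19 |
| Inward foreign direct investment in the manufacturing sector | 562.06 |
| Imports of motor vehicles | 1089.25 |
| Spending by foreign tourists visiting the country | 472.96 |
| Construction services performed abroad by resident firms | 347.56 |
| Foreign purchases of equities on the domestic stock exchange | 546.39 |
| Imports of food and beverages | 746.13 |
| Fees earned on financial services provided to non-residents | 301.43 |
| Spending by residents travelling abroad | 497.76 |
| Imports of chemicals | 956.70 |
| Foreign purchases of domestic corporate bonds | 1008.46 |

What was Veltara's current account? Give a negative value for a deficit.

-2114.28

Goods: 1211.63 - 956.70 - 746.13 - 1089.25 - 1298.19 = -2878.64
Services: -497.76 + 347.56 - 206.31 + 301.43 + 472.96 = 417.88
Primary income: 221.21 + 212.09 - 153.12 = 280.18
Secondary income: 66.30
Current account = (-2878.64) + 417.88 + 280.18 + 66.30 = -2114.28
(Excluded from the current account — financial account: purchases of foreign government bonds by domestic residents 319.94, inward foreign direct investment in the manufacturing sector 562.06, foreign purchases of equities on the domestic stock exchange 546.39, foreign purchases of domestic corporate bonds 1008.46.)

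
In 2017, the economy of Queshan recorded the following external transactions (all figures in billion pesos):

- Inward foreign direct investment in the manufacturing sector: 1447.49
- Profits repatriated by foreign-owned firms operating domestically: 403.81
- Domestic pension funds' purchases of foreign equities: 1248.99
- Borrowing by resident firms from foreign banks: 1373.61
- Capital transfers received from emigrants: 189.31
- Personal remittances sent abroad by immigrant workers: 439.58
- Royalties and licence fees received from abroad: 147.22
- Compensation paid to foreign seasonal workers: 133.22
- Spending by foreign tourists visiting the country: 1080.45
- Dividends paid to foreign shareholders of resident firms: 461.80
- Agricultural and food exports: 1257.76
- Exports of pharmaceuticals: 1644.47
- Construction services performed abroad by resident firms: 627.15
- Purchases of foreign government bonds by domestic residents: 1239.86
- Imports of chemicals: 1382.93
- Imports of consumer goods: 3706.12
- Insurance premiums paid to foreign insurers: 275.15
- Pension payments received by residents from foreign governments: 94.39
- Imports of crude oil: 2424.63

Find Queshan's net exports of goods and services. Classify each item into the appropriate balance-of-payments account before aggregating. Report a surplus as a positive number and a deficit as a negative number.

Goods: -1382.93 + 1257.76 - 3706.12 + 1644.47 - 2424.63 = -4611.45
Services: 627.15 + 1080.45 + 147.22 - 275.15 = 1579.67
Trade balance = -4611.45 + 1579.67 = -3031.78
(Excluded from the trade balance — financial account: inward foreign direct investment in the manufacturing sector 1447.49, domestic pension funds' purchases of foreign equities 1248.99, borrowing by resident firms from foreign banks 1373.61, purchases of foreign government bonds by domestic residents 1239.86; primary income: profits repatriated by foreign-owned firms operating domestically 403.81, compensation paid to foreign seasonal workers 133.22, dividends paid to foreign shareholders of resident firms 461.80; capital account: capital transfers received from emigrants 189.31; secondary income: personal remittances sent abroad by immigrant workers 439.58, pension payments received by residents from foreign governments 94.39.)

-3031.78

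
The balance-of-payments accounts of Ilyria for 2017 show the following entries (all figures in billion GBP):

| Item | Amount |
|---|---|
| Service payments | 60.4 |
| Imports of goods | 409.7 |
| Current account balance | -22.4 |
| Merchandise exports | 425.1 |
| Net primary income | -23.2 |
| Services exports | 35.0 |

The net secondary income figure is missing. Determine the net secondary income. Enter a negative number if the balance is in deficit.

10.8

Current account = goods balance + services balance + net primary income + net secondary income
Sum of the known components = -33.2
Net secondary income = CA - (known components) = -22.4 - (-33.2) = 10.8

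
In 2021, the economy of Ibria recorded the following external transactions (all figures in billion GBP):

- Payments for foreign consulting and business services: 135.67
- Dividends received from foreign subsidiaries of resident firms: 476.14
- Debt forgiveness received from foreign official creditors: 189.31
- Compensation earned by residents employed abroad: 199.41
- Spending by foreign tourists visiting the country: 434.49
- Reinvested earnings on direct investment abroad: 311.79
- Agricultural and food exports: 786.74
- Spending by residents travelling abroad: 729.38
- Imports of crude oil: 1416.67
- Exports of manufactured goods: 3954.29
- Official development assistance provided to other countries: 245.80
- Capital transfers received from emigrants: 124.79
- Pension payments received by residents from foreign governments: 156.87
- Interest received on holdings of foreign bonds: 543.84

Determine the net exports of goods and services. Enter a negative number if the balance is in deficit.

Goods: 786.74 + 3954.29 - 1416.67 = 3324.36
Services: -135.67 + 434.49 - 729.38 = -430.56
Trade balance = 3324.36 + (-430.56) = 2893.80
(Excluded from the trade balance — primary income: dividends received from foreign subsidiaries of resident firms 476.14, compensation earned by residents employed abroad 199.41, reinvested earnings on direct investment abroad 311.79, interest received on holdings of foreign bonds 543.84; capital account: debt forgiveness received from foreign official creditors 189.31, capital transfers received from emigrants 124.79; secondary income: official development assistance provided to other countries 245.80, pension payments received by residents from foreign governments 156.87.)

2893.80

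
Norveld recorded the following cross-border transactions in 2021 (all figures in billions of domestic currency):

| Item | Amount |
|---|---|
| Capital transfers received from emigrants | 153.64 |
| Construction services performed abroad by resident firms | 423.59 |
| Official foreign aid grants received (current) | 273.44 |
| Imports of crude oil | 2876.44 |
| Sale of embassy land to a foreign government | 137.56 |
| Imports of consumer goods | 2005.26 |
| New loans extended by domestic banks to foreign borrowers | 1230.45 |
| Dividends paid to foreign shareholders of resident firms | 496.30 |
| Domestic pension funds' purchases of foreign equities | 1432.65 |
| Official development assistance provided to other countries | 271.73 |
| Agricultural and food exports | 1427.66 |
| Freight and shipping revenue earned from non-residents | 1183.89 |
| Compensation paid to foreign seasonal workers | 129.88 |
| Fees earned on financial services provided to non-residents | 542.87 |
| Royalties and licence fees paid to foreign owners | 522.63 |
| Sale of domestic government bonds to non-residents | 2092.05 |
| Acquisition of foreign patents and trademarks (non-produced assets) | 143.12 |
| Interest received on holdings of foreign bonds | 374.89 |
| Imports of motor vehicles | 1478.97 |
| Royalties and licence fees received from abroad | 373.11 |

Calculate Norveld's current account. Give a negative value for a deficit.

Goods: 1427.66 - 1478.97 - 2876.44 - 2005.26 = -4933.01
Services: -522.63 + 373.11 + 542.87 + 1183.89 + 423.59 = 2000.83
Primary income: 374.89 - 496.30 - 129.88 = -251.29
Secondary income: 273.44 - 271.73 = 1.71
Current account = (-4933.01) + 2000.83 + (-251.29) + 1.71 = -3181.76
(Excluded from the current account — capital account: capital transfers received from emigrants 153.64, sale of embassy land to a foreign government 137.56, acquisition of foreign patents and trademarks (non-produced assets) 143.12; financial account: new loans extended by domestic banks to foreign borrowers 1230.45, domestic pension funds' purchases of foreign equities 1432.65, sale of domestic government bonds to non-residents 2092.05.)

-3181.76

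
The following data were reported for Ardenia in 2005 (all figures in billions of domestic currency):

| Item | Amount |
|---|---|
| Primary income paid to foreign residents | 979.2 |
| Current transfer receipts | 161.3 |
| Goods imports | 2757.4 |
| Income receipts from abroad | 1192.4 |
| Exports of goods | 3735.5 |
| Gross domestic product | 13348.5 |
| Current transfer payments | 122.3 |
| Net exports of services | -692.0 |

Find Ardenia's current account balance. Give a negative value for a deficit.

Goods balance = 3735.5 - 2757.4 = 978.1
Services balance = -692.0
Trade balance (goods + services) = 978.1 + (-692.0) = 286.1
Net primary income = 1192.4 - 979.2 = 213.2
Net secondary income = 161.3 - 122.3 = 39.0
Current account = 286.1 + 213.2 + 39.0 = 538.3

538.3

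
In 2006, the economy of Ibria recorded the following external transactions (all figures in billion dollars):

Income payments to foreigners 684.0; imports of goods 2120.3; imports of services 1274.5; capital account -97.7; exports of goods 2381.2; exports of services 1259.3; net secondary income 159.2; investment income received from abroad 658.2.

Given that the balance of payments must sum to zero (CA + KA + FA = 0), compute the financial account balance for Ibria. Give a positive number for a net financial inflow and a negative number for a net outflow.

Goods balance = 2381.2 - 2120.3 = 260.9
Services balance = 1259.3 - 1274.5 = -15.2
Trade balance (goods + services) = 260.9 + (-15.2) = 245.7
Net primary income = 658.2 - 684.0 = -25.8
Net secondary income = 159.2
Current account = 245.7 + (-25.8) + 159.2 = 379.1
Financial account = -(379.1 + (-97.7)) = -281.4

-281.4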